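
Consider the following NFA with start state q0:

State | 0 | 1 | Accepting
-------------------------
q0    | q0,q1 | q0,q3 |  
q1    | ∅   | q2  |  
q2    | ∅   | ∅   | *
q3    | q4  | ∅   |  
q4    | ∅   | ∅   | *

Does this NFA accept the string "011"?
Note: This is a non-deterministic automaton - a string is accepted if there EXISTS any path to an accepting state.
Track the set of states the NFA could be in: start {q0}
Read '0': {q0} → {q0, q1}
Read '1': {q0, q1} → {q0, q2, q3}
Read '1': {q0, q2, q3} → {q0, q3}
Final set {q0, q3} contains no accepting state → rejected.

Final answer: No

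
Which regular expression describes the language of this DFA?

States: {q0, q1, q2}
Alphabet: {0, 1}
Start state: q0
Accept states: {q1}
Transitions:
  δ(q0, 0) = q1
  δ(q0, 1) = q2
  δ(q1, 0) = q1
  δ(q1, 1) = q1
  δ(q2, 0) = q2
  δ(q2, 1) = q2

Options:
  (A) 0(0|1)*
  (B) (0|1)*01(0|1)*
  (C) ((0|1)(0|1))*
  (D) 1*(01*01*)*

Testing sample strings against the DFA:
  '01' -> accepted
  '001' -> accepted
  '000' -> accepted
  '0010' -> accepted
Checking each option for a counterexample:
  (A) 0(0|1)*: agrees with the DFA on all strings of length ≤ 4
  (B) (0|1)*01(0|1)*: '0' is accepted by the DFA but does not match the regex → eliminated
  (C) ((0|1)(0|1))*: ε is rejected by the DFA but matches the regex → eliminated
  (D) 1*(01*01*)*: ε is rejected by the DFA but matches the regex → eliminated
Only (A) 0(0|1)* is consistent with the DFA.

Final answer: (A) 0(0|1)*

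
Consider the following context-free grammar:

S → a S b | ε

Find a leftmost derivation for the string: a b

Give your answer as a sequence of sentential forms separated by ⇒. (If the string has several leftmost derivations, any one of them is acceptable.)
Start with S.
Step 1: the leftmost non-terminal is S; apply S → a S b:  a S b
Step 2: the leftmost non-terminal is S; apply S → ε:  a b

Final answer: S ⇒ a S b ⇒ a b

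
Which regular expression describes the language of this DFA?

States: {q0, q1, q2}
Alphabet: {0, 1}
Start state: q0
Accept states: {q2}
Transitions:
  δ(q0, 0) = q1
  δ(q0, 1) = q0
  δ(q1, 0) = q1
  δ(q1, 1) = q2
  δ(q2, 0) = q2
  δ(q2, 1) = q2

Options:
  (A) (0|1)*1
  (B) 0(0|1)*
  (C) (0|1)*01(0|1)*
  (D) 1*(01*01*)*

Testing sample strings against the DFA:
  '10' -> rejected
  '111' -> rejected
  '00' -> rejected
  '10' -> rejected
Checking each option for a counterexample:
  (A) (0|1)*1: '1' is rejected by the DFA but matches the regex → eliminated
  (B) 0(0|1)*: '0' is rejected by the DFA but matches the regex → eliminated
  (C) (0|1)*01(0|1)*: agrees with the DFA on all strings of length ≤ 4
  (D) 1*(01*01*)*: ε is rejected by the DFA but matches the regex → eliminated
Only (C) (0|1)*01(0|1)* is consistent with the DFA.

Final answer: (C) (0|1)*01(0|1)*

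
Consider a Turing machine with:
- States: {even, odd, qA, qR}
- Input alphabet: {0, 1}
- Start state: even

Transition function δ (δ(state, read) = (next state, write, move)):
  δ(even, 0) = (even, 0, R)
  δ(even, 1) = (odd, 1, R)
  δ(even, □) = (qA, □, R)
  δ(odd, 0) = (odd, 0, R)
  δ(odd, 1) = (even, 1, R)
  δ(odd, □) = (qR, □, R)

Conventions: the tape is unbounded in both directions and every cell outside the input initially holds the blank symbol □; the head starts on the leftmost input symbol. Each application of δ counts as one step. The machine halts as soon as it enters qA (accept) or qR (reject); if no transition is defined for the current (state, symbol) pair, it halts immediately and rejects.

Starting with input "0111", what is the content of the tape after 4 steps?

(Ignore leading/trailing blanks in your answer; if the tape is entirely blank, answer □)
Step 0: [even]0111 (head at position 0)
Step 1: δ(even, 0) = (even, 0, R)  ⊢  0[even]111 (head at position 1)
Step 2: δ(even, 1) = (odd, 1, R)  ⊢  01[odd]11 (head at position 2)
Step 3: δ(odd, 1) = (even, 1, R)  ⊢  011[even]1 (head at position 3)
Step 4: δ(even, 1) = (odd, 1, R)  ⊢  0111[odd]□ (head at position 4)
Tape after 4 steps (ignoring surrounding blanks): 0111

Final answer: Tape: 0111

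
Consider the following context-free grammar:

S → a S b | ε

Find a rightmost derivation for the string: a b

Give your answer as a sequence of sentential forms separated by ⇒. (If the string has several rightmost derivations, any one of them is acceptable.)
Start with S.
Step 1: the rightmost non-terminal is S; apply S → a S b:  a S b
Step 2: the rightmost non-terminal is S; apply S → ε:  a b

Final answer: S ⇒ a S b ⇒ a b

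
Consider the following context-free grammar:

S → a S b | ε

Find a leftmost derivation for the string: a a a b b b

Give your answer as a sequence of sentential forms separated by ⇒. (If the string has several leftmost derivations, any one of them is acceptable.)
Start with S.
Step 1: the leftmost non-terminal is S; apply S → a S b:  a S b
Step 2: the leftmost non-terminal is S; apply S → a S b:  a a S b b
Step 3: the leftmost non-terminal is S; apply S → a S b:  a a a S b b b
Step 4: the leftmost non-terminal is S; apply S → ε:  a a a b b b

Final answer: S ⇒ a S b ⇒ a a S b b ⇒ a a a S b b b ⇒ a a a b b b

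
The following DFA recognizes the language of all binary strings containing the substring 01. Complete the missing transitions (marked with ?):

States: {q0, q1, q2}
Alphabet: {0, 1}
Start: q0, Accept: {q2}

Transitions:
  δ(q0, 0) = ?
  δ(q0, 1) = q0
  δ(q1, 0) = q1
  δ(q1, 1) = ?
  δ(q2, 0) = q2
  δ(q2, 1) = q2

What each state remembers (consistent with the given transitions and accept states):
  q0: 01 not seen yet and the last symbol was not 0
  q1: 01 not seen yet and the last symbol was 0
  q2: the substring 01 has already been seen
Filling in the missing entries:
  δ(q0, 0): in q0 (01 not seen yet and the last symbol was not 0), after reading 0 we have: 01 not seen yet and the last symbol was 0 → q1
  δ(q1, 1): in q1 (01 not seen yet and the last symbol was 0), after reading 1 we have: the substring 01 has already been seen → q2

Final answer: δ(q0, 0) = q1; δ(q1, 1) = q2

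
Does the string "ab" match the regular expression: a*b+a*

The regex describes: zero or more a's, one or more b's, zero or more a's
Yes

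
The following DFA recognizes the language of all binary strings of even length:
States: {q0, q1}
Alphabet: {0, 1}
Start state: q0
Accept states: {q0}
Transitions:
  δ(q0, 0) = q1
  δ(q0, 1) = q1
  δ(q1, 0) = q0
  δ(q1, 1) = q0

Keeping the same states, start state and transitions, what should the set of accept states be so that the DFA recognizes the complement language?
The DFA is complete (every state has a transition on every symbol), so the complement
is recognized by the same DFA with accepting and non-accepting states swapped.
Original accept states: {q0}
Complement accept states = All states - Original accept states
= {q0, q1} - {q0}
= {q1}
Complement language: strings of ODD length

Final answer: {q1}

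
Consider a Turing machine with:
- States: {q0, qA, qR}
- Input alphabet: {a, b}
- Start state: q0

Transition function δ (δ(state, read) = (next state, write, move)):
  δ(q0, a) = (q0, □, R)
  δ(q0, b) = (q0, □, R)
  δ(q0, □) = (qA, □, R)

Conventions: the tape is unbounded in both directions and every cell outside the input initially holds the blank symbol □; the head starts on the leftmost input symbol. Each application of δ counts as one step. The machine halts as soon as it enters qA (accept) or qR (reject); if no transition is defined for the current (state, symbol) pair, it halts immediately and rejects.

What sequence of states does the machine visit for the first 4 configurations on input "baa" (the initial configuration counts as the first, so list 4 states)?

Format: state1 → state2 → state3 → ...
Step 0: [q0]baa (head at position 0)
Step 1: δ(q0, b) = (q0, □, R)  ⊢  □[q0]aa (head at position 1)
Step 2: δ(q0, a) = (q0, □, R)  ⊢  □□[q0]a (head at position 2)
Step 3: δ(q0, a) = (q0, □, R)  ⊢  □□□[q0]□ (head at position 3)
Reading off the states of these 4 configurations: q0 → q0 → q0 → q0

Final answer: q0 → q0 → q0 → q0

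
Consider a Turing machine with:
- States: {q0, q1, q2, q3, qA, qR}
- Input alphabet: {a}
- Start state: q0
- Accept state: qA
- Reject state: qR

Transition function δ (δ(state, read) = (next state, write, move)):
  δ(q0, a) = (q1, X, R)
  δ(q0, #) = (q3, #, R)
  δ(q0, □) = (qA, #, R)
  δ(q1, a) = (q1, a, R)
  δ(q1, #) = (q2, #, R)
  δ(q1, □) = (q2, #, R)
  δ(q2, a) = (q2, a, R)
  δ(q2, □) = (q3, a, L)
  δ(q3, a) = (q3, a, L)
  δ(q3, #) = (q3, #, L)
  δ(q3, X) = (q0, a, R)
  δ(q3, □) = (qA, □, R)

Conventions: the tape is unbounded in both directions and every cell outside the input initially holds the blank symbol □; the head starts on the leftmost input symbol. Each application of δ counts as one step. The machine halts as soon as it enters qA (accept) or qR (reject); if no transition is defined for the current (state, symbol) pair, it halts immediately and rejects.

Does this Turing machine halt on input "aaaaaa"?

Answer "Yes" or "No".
Trace (configuration after each step, as tape_left[state]tape_right with head position):
Step 0: [q0]aaaaaa (head at position 0)
Step 1: X[q1]aaaaa (head 1)
Step 2: Xa[q1]aaaa (head 2)
Step 3: Xaa[q1]aaa (head 3)
Step 4: Xaaa[q1]aa (head 4)
Step 5: Xaaaa[q1]a (head 5)
Step 6: Xaaaaa[q1]□ (head 6)
Step 7: Xaaaaa#[q2]□ (head 7)
Step 8: Xaaaaa[q3]#a (head 6)
Step 9: Xaaaa[q3]a#a (head 5)
Step 10: Xaaa[q3]aa#a (head 4)
Step 11: Xaa[q3]aaa#a (head 3)
Step 12: Xa[q3]aaaa#a (head 2)
Step 13: X[q3]aaaaa#a (head 1)
Step 14: [q3]Xaaaaa#a (head 0)
Step 15: a[q0]aaaaa#a (head 1)
Step 16: aX[q1]aaaa#a (head 2)
Step 17: aXa[q1]aaa#a (head 3)
Step 18: aXaa[q1]aa#a (head 4)
Step 19: aXaaa[q1]a#a (head 5)
Step 20: aXaaaa[q1]#a (head 6)
Step 21: aXaaaa#[q2]a (head 7)
Step 22: aXaaaa#a[q2]□ (head 8)
Step 23: aXaaaa#[q3]aa (head 7)
Step 24: aXaaaa[q3]#aa (head 6)
Step 25: aXaaa[q3]a#aa (head 5)
Step 26: aXaa[q3]aa#aa (head 4)
Step 27: aXa[q3]aaa#aa (head 3)
Step 28: aX[q3]aaaa#aa (head 2)
Step 29: a[q3]Xaaaa#aa (head 1)
Step 30: aa[q0]aaaa#aa (head 2)
Step 31: aaX[q1]aaa#aa (head 3)
Step 32: aaXa[q1]aa#aa (head 4)
Step 33: aaXaa[q1]a#aa (head 5)
Step 34: aaXaaa[q1]#aa (head 6)
Step 35: aaXaaa#[q2]aa (head 7)
Step 36: aaXaaa#a[q2]a (head 8)
Step 37: aaXaaa#aa[q2]□ (head 9)
Step 38: aaXaaa#a[q3]aa (head 8)
Step 39: aaXaaa#[q3]aaa (head 7)
Step 40: aaXaaa[q3]#aaa (head 6)
Step 41: aaXaa[q3]a#aaa (head 5)
Step 42: aaXa[q3]aa#aaa (head 4)
Step 43: aaX[q3]aaa#aaa (head 3)
Step 44: aa[q3]Xaaa#aaa (head 2)
Step 45: aaa[q0]aaa#aaa (head 3)
Step 46: aaaX[q1]aa#aaa (head 4)
Step 47: aaaXa[q1]a#aaa (head 5)
Step 48: aaaXaa[q1]#aaa (head 6)
Step 49: aaaXaa#[q2]aaa (head 7)
Step 50: aaaXaa#a[q2]aa (head 8)
Step 51: aaaXaa#aa[q2]a (head 9)
Step 52: aaaXaa#aaa[q2]□ (head 10)
Step 53: aaaXaa#aa[q3]aa (head 9)
Step 54: aaaXaa#a[q3]aaa (head 8)
Step 55: aaaXaa#[q3]aaaa (head 7)
Step 56: aaaXaa[q3]#aaaa (head 6)
Step 57: aaaXa[q3]a#aaaa (head 5)
Step 58: aaaX[q3]aa#aaaa (head 4)
Step 59: aaa[q3]Xaa#aaaa (head 3)
Step 60: aaaa[q0]aa#aaaa (head 4)
Step 61: aaaaX[q1]a#aaaa (head 5)
Step 62: aaaaXa[q1]#aaaa (head 6)
Step 63: aaaaXa#[q2]aaaa (head 7)
Step 64: aaaaXa#a[q2]aaa (head 8)
Step 65: aaaaXa#aa[q2]aa (head 9)
Step 66: aaaaXa#aaa[q2]a (head 10)
Step 67: aaaaXa#aaaa[q2]□ (head 11)
Step 68: aaaaXa#aaa[q3]aa (head 10)
Step 69: aaaaXa#aa[q3]aaa (head 9)
Step 70: aaaaXa#a[q3]aaaa (head 8)
Step 71: aaaaXa#[q3]aaaaa (head 7)
Step 72: aaaaXa[q3]#aaaaa (head 6)
Step 73: aaaaX[q3]a#aaaaa (head 5)
Step 74: aaaa[q3]Xa#aaaaa (head 4)
Step 75: aaaaa[q0]a#aaaaa (head 5)
Step 76: aaaaaX[q1]#aaaaa (head 6)
Step 77: aaaaaX#[q2]aaaaa (head 7)
Step 78: aaaaaX#a[q2]aaaa (head 8)
Step 79: aaaaaX#aa[q2]aaa (head 9)
Step 80: aaaaaX#aaa[q2]aa (head 10)
Step 81: aaaaaX#aaaa[q2]a (head 11)
Step 82: aaaaaX#aaaaa[q2]□ (head 12)
Step 83: aaaaaX#aaaa[q3]aa (head 11)
Step 84: aaaaaX#aaa[q3]aaa (head 10)
Step 85: aaaaaX#aa[q3]aaaa (head 9)
Step 86: aaaaaX#a[q3]aaaaa (head 8)
Step 87: aaaaaX#[q3]aaaaaa (head 7)
Step 88: aaaaaX[q3]#aaaaaa (head 6)
Step 89: aaaaa[q3]X#aaaaaa (head 5)
Step 90: aaaaaa[q0]#aaaaaa (head 6)
Step 91: aaaaaa#[q3]aaaaaa (head 7)
Step 92: aaaaaa[q3]#aaaaaa (head 6)
Step 93: aaaaa[q3]a#aaaaaa (head 5)
Step 94: aaaa[q3]aa#aaaaaa (head 4)
Step 95: aaa[q3]aaa#aaaaaa (head 3)
Step 96: aa[q3]aaaa#aaaaaa (head 2)
Step 97: a[q3]aaaaa#aaaaaa (head 1)
Step 98: [q3]aaaaaa#aaaaaa (head 0)
Step 99: [q3]□aaaaaa#aaaaaa (head -1)
Step 100: □[qA]aaaaaa#aaaaaa (head 0)
The machine is in qA, so it halts and accepts.
It halts after 100 steps.

Final answer: Yes - halts after 100 steps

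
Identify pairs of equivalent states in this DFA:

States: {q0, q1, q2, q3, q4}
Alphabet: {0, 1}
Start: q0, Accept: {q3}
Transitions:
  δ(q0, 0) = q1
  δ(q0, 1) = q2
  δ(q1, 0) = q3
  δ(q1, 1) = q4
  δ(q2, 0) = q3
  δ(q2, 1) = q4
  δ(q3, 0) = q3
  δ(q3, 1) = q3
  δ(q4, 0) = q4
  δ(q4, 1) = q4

Using the table-filling algorithm:
Round 0 – mark pairs where exactly one state is accepting: (q0,q3), (q1,q3), (q2,q3), (q3,q4)
Round 1 – newly marked: (q0,q1) [on 0: q1 vs q3, already marked]; (q0,q2) [on 0: q1 vs q3, already marked]; (q1,q4) [on 0: q3 vs q4, already marked]; (q2,q4) [on 0: q3 vs q4, already marked]
Round 2 – newly marked: (q0,q4) [on 0: q1 vs q4, already marked]
No further pairs can be marked.
(q1, q2) unmarked: δ(q1,0)=q3, δ(q2,0)=q3; δ(q1,1)=q4, δ(q2,1)=q4 → equivalent
Equivalent pairs: (q1, q2)

Final answer: Equivalent pairs: (q1, q2)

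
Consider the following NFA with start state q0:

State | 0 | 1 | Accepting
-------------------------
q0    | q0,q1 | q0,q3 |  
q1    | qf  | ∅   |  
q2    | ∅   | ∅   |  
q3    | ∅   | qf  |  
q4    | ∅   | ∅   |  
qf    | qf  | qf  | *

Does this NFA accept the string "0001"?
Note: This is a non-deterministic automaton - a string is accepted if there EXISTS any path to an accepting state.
Track the set of states the NFA could be in: start {q0}
Read '0': {q0} → {q0, q1}
Read '0': {q0, q1} → {q0, q1, qf}
Read '0': {q0, q1, qf} → {q0, q1, qf}
Read '1': {q0, q1, qf} → {q0, q3, qf}
Final set {q0, q3, qf} contains accepting state(s) {qf} → accepted.

Final answer: Yes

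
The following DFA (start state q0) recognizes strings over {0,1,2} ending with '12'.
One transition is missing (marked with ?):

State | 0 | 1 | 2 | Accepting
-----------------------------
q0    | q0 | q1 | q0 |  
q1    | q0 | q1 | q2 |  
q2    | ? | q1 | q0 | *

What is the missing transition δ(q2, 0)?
q0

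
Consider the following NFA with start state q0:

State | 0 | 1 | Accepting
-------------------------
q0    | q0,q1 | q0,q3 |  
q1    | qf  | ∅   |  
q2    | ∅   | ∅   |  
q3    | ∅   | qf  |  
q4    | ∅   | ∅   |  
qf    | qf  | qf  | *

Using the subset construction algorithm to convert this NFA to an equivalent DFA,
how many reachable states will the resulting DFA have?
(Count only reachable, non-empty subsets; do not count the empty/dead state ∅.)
Start subset: {q0}
{q0}: on 0 → {q0, q1}, on 1 → {q0, q3}
{q0, q1}: on 0 → {q0, q1, qf}, on 1 → {q0, q3}
{q0, q3}: on 0 → {q0, q1}, on 1 → {q0, q3, qf}
{q0, q1, qf}: on 0 → {q0, q1, qf}, on 1 → {q0, q3, qf}
{q0, q3, qf}: on 0 → {q0, q1, qf}, on 1 → {q0, q3, qf}
Reachable non-empty subsets: {q0}, {q0, q1}, {q0, q3}, {q0, q1, qf}, {q0, q3, qf} — 5 in total.

Final answer: 5 states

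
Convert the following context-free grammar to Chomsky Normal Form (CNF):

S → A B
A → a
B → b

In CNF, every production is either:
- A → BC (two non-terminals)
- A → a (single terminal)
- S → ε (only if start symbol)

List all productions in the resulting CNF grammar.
The grammar has no ε-productions or unit productions to eliminate.
S → A B is already in CNF (two non-terminals) – keep it.
A → a is already in CNF (single terminal) – keep it.
B → b is already in CNF (single terminal) – keep it.
Resulting CNF grammar (3 productions): A → a; B → b; S → A B

Final answer: A → a; B → b; S → A B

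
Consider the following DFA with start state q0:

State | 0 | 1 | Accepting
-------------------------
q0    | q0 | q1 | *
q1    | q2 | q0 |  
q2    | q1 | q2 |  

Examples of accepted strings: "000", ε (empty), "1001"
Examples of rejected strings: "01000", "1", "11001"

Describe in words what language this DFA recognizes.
binary numbers divisible by 3 (treating the string as a binary integer; leading zeros allowed, the empty string counts as 0)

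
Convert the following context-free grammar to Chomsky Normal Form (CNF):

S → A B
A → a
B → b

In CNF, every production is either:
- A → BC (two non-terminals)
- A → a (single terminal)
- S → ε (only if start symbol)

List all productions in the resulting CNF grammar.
The grammar has no ε-productions or unit productions to eliminate.
S → A B is already in CNF (two non-terminals) – keep it.
A → a is already in CNF (single terminal) – keep it.
B → b is already in CNF (single terminal) – keep it.
Resulting CNF grammar (3 productions): A → a; B → b; S → A B

Final answer: A → a; B → b; S → A B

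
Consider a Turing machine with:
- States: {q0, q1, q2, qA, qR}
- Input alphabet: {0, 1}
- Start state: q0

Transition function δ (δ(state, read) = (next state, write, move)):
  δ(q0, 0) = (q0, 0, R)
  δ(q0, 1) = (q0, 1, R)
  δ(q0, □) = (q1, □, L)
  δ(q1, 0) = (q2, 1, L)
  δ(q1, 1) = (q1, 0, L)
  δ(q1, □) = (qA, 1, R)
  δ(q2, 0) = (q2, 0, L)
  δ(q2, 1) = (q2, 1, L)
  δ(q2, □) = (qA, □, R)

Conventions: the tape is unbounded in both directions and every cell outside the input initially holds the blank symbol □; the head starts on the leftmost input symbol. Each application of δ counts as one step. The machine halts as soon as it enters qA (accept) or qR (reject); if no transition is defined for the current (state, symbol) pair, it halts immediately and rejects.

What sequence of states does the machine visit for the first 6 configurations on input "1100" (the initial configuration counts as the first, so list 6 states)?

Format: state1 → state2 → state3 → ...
Step 0: [q0]1100 (head at position 0)
Step 1: δ(q0, 1) = (q0, 1, R)  ⊢  1[q0]100 (head at position 1)
Step 2: δ(q0, 1) = (q0, 1, R)  ⊢  11[q0]00 (head at position 2)
Step 3: δ(q0, 0) = (q0, 0, R)  ⊢  110[q0]0 (head at position 3)
Step 4: δ(q0, 0) = (q0, 0, R)  ⊢  1100[q0]□ (head at position 4)
Step 5: δ(q0, □) = (q1, □, L)  ⊢  110[q1]0□ (head at position 3)
Reading off the states of these 6 configurations: q0 → q0 → q0 → q0 → q0 → q1

Final answer: q0 → q0 → q0 → q0 → q0 → q1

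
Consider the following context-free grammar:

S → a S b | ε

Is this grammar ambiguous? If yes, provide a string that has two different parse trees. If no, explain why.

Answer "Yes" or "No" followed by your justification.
At every step exactly one production applies: if the remaining string to generate is non-empty it starts with a and ends with b, forcing S → a S b; if it is empty, S → ε is forced. Hence each string a^n b^n has exactly one derivation (S → a S b applied n times, then S → ε) and one parse tree.

Final answer: No - the grammar is unambiguous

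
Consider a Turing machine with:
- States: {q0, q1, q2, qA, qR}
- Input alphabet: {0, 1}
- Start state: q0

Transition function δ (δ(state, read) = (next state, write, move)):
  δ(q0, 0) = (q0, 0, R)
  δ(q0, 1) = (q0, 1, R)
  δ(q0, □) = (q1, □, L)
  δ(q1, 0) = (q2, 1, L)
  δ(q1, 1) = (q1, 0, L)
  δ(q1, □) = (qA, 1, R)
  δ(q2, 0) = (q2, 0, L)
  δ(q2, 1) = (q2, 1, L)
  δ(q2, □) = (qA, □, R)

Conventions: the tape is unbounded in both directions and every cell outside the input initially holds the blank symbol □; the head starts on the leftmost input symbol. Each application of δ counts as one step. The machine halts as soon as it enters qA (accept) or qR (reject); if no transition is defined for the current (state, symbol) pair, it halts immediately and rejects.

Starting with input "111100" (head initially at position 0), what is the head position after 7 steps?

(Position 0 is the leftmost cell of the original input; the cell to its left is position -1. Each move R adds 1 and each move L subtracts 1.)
Step 0: [q0]111100 (head at position 0)
Step 1: δ(q0, 1) = (q0, 1, R)  ⊢  1[q0]11100 (head at position 1)
Step 2: δ(q0, 1) = (q0, 1, R)  ⊢  11[q0]1100 (head at position 2)
Step 3: δ(q0, 1) = (q0, 1, R)  ⊢  111[q0]100 (head at position 3)
Step 4: δ(q0, 1) = (q0, 1, R)  ⊢  1111[q0]00 (head at position 4)
Step 5: δ(q0, 0) = (q0, 0, R)  ⊢  11110[q0]0 (head at position 5)
Step 6: δ(q0, 0) = (q0, 0, R)  ⊢  111100[q0]□ (head at position 6)
Step 7: δ(q0, □) = (q1, □, L)  ⊢  11110[q1]0□ (head at position 5)
Head position after 7 steps: 5

Final answer: Position 5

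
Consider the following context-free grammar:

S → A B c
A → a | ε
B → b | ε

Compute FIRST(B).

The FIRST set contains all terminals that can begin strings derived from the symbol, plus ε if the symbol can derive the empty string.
B → b contributes b; B → ε makes B nullable, contributing ε. FIRST(B) = {b, ε}.

Final answer: {b, ε}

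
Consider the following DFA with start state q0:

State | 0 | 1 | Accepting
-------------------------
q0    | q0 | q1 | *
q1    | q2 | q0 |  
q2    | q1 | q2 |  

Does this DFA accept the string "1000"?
Start in q0.
Read '1': q0 → q1
Read '0': q1 → q2
Read '0': q2 → q1
Read '0': q1 → q2
Final state q2 is not accepting, so the string is rejected.

Final answer: No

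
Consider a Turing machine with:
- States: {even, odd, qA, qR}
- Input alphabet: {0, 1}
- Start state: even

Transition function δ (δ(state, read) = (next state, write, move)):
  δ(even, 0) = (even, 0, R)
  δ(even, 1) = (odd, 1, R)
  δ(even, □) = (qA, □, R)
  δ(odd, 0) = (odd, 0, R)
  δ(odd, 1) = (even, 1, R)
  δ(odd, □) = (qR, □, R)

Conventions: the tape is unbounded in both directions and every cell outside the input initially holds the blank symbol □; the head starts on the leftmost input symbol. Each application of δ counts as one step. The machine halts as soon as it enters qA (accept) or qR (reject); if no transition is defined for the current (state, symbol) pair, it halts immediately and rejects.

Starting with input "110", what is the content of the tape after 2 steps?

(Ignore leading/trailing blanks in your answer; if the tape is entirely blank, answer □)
Step 0: [even]110 (head at position 0)
Step 1: δ(even, 1) = (odd, 1, R)  ⊢  1[odd]10 (head at position 1)
Step 2: δ(odd, 1) = (even, 1, R)  ⊢  11[even]0 (head at position 2)
Tape after 2 steps (ignoring surrounding blanks): 110

Final answer: Tape: 110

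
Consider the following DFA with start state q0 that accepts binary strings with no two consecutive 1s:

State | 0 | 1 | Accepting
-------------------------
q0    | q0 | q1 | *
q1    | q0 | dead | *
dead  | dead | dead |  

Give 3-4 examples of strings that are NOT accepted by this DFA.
Any strings that end in a non-accepting state work; for example:
"111": q0 → q1 → dead → dead; dead is not accepting → rejected
"0111": q0 → q0 → q1 → dead → dead; dead is not accepting → rejected
"1100": q0 → q1 → dead → dead → dead; dead is not accepting → rejected
"1101": q0 → q1 → dead → dead → dead; dead is not accepting → rejected

Final answer: "111", "0111", "1100", "1101"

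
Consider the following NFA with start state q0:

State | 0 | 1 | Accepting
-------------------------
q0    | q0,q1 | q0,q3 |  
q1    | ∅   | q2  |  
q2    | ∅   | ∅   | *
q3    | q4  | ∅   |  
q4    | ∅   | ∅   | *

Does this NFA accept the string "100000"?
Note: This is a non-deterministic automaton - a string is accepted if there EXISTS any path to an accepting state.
Track the set of states the NFA could be in: start {q0}
Read '1': {q0} → {q0, q3}
Read '0': {q0, q3} → {q0, q1, q4}
Read '0': {q0, q1, q4} → {q0, q1}
Read '0': {q0, q1} → {q0, q1}
Read '0': {q0, q1} → {q0, q1}
Read '0': {q0, q1} → {q0, q1}
Final set {q0, q1} contains no accepting state → rejected.

Final answer: No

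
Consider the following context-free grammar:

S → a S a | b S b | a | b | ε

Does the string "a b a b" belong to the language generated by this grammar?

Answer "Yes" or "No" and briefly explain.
Every production places the same symbol at both ends (or yields a single symbol / ε), so every derived string is a palindrome. a b a b reversed is b a b a ≠ a b a b, so it is not a palindrome and cannot be derived (already the first step fails: the string starts with a but ends with b, so neither S → a S a nor S → b S b fits).

Final answer: No - no valid derivation exists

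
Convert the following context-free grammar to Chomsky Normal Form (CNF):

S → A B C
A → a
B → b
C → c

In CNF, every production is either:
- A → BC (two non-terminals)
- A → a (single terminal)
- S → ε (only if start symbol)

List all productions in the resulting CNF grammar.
The grammar has no ε-productions or unit productions to eliminate.
A → a is already in CNF (single terminal) – keep it.
B → b is already in CNF (single terminal) – keep it.
C → c is already in CNF (single terminal) – keep it.
S → A B C has 3 symbols on the right: break it into binary productions S → A X0, X0 → B C.
Resulting CNF grammar (5 productions): A → a; B → b; C → c; S → A X0; X0 → B C

Final answer: A → a; B → b; C → c; S → A X0; X0 → B C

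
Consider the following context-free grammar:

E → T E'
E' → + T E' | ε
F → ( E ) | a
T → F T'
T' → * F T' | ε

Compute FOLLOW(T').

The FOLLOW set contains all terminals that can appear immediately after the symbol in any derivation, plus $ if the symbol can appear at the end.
Useful FIRST sets: FIRST(E') = {+, ε}, FIRST(T') = {*, ε} (both E' and T' are nullable).
FOLLOW(E): E is the start symbol → $; E appears in F → ( E ) followed by ')' → FOLLOW(E) = {), $}.
FOLLOW(E'): E' appears at the right end of E → T E' and of E' → + T E', so FOLLOW(E') ⊇ FOLLOW(E) (the second occurrence adds nothing new). FOLLOW(E') = {), $}.
FOLLOW(T): in E → T E' and E' → + T E', T is followed by E': add FIRST(E') minus ε = {+}; since E' is nullable, also add FOLLOW(E) and FOLLOW(E') = {), $}. FOLLOW(T) = {+, ), $}.
FOLLOW(T'): T' appears at the right end of T → F T' and of T' → * F T', so FOLLOW(T') = FOLLOW(T) = {+, ), $}.

Final answer: {$, ), +}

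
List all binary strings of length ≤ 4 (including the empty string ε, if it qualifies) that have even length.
Checking every binary string of length 0 to 4:
  Length 0: accepted: ε | rejected: (none)
  Length 1: accepted: (none) | rejected: 0, 1
  Length 2: accepted: 00, 01, 10, 11 | rejected: (none)
  Length 3: accepted: (none) | rejected: 000, 001, 010, 011, 100, 101, 110, 111
  Length 4: accepted: 0000, 0001, 0010, 0011, 0100, 0101, 0110, 0111, 1000, 1001, 1010, 1011, 1100, 1101, 1110, 1111 | rejected: (none)
Total: 21 string(s).

Final answer: ε, 00, 01, 10, 11, 0000, 0001, 0010, 0011, 0100, 0101, 0110, 0111, 1000, 1001, 1010, 1011, 1100, 1101, 1110, 1111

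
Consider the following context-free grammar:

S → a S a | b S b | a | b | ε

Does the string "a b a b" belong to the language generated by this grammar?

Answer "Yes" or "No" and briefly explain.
Every production places the same symbol at both ends (or yields a single symbol / ε), so every derived string is a palindrome. a b a b reversed is b a b a ≠ a b a b, so it is not a palindrome and cannot be derived (already the first step fails: the string starts with a but ends with b, so neither S → a S a nor S → b S b fits).

Final answer: No - no valid derivation exists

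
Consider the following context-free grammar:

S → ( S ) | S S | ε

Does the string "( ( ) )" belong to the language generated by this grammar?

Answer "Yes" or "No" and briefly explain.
A derivation exists: S ⇒ ( S ) ⇒ ( ( S ) ) ⇒ ( ( ) ) (using S → ( S ) twice, then S → ε).

Final answer: Yes - a valid derivation exists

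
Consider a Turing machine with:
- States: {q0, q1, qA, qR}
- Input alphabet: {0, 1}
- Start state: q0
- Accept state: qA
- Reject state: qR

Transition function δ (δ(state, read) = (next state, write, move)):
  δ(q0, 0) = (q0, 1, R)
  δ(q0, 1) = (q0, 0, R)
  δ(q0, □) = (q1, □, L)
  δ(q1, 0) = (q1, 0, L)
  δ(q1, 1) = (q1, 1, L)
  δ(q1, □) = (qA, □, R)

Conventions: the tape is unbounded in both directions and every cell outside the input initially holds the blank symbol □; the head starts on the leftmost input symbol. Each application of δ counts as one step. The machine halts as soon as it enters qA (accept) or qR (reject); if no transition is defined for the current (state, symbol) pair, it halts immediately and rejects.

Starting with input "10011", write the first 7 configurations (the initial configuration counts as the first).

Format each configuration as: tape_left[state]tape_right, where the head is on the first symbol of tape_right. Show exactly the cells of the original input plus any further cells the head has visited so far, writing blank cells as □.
Step 0: [q0]10011 (head at position 0)
Step 1: δ(q0, 1) = (q0, 0, R)  ⊢  0[q0]0011 (head at position 1)
Step 2: δ(q0, 0) = (q0, 1, R)  ⊢  01[q0]011 (head at position 2)
Step 3: δ(q0, 0) = (q0, 1, R)  ⊢  011[q0]11 (head at position 3)
Step 4: δ(q0, 1) = (q0, 0, R)  ⊢  0110[q0]1 (head at position 4)
Step 5: δ(q0, 1) = (q0, 0, R)  ⊢  01100[q0]□ (head at position 5)
Step 6: δ(q0, □) = (q1, □, L)  ⊢  0110[q1]0□ (head at position 4)

Final answer: [q0]10011 ⊢ 0[q0]0011 ⊢ 01[q0]011 ⊢ 011[q0]11 ⊢ 0110[q0]1 ⊢ 01100[q0]□ ⊢ 0110[q1]0□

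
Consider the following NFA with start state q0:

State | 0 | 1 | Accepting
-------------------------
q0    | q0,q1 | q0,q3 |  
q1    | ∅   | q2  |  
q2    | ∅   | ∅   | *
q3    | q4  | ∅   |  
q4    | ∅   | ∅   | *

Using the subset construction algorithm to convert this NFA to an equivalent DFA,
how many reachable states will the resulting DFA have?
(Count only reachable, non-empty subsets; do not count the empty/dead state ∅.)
Start subset: {q0}
{q0}: on 0 → {q0, q1}, on 1 → {q0, q3}
{q0, q1}: on 0 → {q0, q1}, on 1 → {q0, q2, q3}
{q0, q3}: on 0 → {q0, q1, q4}, on 1 → {q0, q3}
{q0, q2, q3}: on 0 → {q0, q1, q4}, on 1 → {q0, q3}
{q0, q1, q4}: on 0 → {q0, q1}, on 1 → {q0, q2, q3}
Reachable non-empty subsets: {q0}, {q0, q1}, {q0, q3}, {q0, q2, q3}, {q0, q1, q4} — 5 in total.

Final answer: 5 states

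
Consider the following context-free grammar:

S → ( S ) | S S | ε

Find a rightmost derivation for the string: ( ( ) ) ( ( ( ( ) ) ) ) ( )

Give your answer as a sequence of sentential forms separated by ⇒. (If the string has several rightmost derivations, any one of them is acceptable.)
Start with S.
Step 1: the rightmost non-terminal is S; apply S → S S:  S S
Step 2: the rightmost non-terminal is S; apply S → ( S ):  S ( S )
Step 3: the rightmost non-terminal is S; apply S → ε:  S ( )
Step 4: the rightmost non-terminal is S; apply S → S S:  S S ( )
Step 5: the rightmost non-terminal is S; apply S → ( S ):  S ( S ) ( )
Step 6: the rightmost non-terminal is S; apply S → ( S ):  S ( ( S ) ) ( )
Step 7: the rightmost non-terminal is S; apply S → ( S ):  S ( ( ( S ) ) ) ( )
Step 8: the rightmost non-terminal is S; apply S → ( S ):  S ( ( ( ( S ) ) ) ) ( )
Step 9: the rightmost non-terminal is S; apply S → ε:  S ( ( ( ( ) ) ) ) ( )
Step 10: the rightmost non-terminal is S; apply S → ( S ):  ( S ) ( ( ( ( ) ) ) ) ( )
Step 11: the rightmost non-terminal is S; apply S → ( S ):  ( ( S ) ) ( ( ( ( ) ) ) ) ( )
Step 12: the rightmost non-terminal is S; apply S → ε:  ( ( ) ) ( ( ( ( ) ) ) ) ( )

Final answer: S ⇒ S S ⇒ S ( S ) ⇒ S ( ) ⇒ S S ( ) ⇒ S ( S ) ( ) ⇒ S ( ( S ) ) ( ) ⇒ S ( ( ( S ) ) ) ( ) ⇒ S ( ( ( ( S ) ) ) ) ( ) ⇒ S ( ( ( ( ) ) ) ) ( ) ⇒ ( S ) ( ( ( ( ) ) ) ) ( ) ⇒ ( ( S ) ) ( ( ( ( ) ) ) ) ( ) ⇒ ( ( ) ) ( ( ( ( ) ) ) ) ( )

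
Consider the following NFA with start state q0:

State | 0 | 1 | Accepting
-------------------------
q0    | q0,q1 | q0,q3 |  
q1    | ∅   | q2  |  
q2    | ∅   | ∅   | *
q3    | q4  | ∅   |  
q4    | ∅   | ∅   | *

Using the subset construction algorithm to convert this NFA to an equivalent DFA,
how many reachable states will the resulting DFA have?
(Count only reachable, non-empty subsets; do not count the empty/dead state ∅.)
Start subset: {q0}
{q0}: on 0 → {q0, q1}, on 1 → {q0, q3}
{q0, q1}: on 0 → {q0, q1}, on 1 → {q0, q2, q3}
{q0, q3}: on 0 → {q0, q1, q4}, on 1 → {q0, q3}
{q0, q2, q3}: on 0 → {q0, q1, q4}, on 1 → {q0, q3}
{q0, q1, q4}: on 0 → {q0, q1}, on 1 → {q0, q2, q3}
Reachable non-empty subsets: {q0}, {q0, q1}, {q0, q3}, {q0, q2, q3}, {q0, q1, q4} — 5 in total.

Final answer: 5 states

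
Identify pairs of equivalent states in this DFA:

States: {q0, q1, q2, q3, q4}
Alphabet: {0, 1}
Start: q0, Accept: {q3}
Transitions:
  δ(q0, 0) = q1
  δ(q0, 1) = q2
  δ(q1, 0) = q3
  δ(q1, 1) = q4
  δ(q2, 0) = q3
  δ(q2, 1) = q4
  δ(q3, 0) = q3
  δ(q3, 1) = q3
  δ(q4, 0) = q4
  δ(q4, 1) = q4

Using the table-filling algorithm:
Round 0 – mark pairs where exactly one state is accepting: (q0,q3), (q1,q3), (q2,q3), (q3,q4)
Round 1 – newly marked: (q0,q1) [on 0: q1 vs q3, already marked]; (q0,q2) [on 0: q1 vs q3, already marked]; (q1,q4) [on 0: q3 vs q4, already marked]; (q2,q4) [on 0: q3 vs q4, already marked]
Round 2 – newly marked: (q0,q4) [on 0: q1 vs q4, already marked]
No further pairs can be marked.
(q1, q2) unmarked: δ(q1,0)=q3, δ(q2,0)=q3; δ(q1,1)=q4, δ(q2,1)=q4 → equivalent
Equivalent pairs: (q1, q2)

Final answer: Equivalent pairs: (q1, q2)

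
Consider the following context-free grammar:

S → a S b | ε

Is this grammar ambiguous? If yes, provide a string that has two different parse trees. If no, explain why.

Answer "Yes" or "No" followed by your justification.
At every step exactly one production applies: if the remaining string to generate is non-empty it starts with a and ends with b, forcing S → a S b; if it is empty, S → ε is forced. Hence each string a^n b^n has exactly one derivation (S → a S b applied n times, then S → ε) and one parse tree.

Final answer: No - the grammar is unambiguous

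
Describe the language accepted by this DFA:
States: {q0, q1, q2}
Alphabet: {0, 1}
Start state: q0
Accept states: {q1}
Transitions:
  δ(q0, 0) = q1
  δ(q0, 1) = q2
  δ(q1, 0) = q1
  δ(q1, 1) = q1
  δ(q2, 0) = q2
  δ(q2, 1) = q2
Analyzing the DFA structure:
Start state: q0
Accept states: {q1}
Interpreting what each state remembers (checking against the transitions):
  q0: nothing has been read yet
  q1: the first symbol was 0
  q2: the first symbol was 1 (trap state)
  δ(q0, 0): in q0 (nothing has been read yet), after reading 0 we have: the first symbol was 0 → q1
  δ(q0, 1): in q0 (nothing has been read yet), after reading 1 we have: the first symbol was 1 (trap state) → q2
  δ(q1, 0): in q1 (the first symbol was 0), after reading 0 we have: the first symbol was 0 → q1
  δ(q1, 1): in q1 (the first symbol was 0), after reading 1 we have: the first symbol was 0 → q1
  δ(q2, 0): in q2 (the first symbol was 1 (trap state)), after reading 0 we have: the first symbol was 1 (trap state) → q2
  δ(q2, 1): in q2 (the first symbol was 1 (trap state)), after reading 1 we have: the first symbol was 1 (trap state) → q2
A string is accepted iff it ends in {q1}, i.e. the first symbol was 0.
Language: All binary strings starting with 0

Final answer: All binary strings starting with 0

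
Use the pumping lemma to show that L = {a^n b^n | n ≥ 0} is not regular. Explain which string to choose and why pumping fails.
Language: L = {a^n b^n | n ≥ 0} (equal numbers of a's followed by b's)
Step 1: Assume for contradiction that L is regular, with pumping length p.
Step 2: Choose s = a^p b^p. Then s ∈ L (it has p a's followed by p b's) and |s| ≥ p.
Step 3: Consider any decomposition s = xyz with |xy| ≤ p and |y| > 0. Since |xy| ≤ p and the first p symbols of s are all a's, y = a^k for some k with 1 ≤ k ≤ p.
Step 4: Pumping up (i = 2): xy²z = a^(p+k) b^p, which has more a's than b's, so xy²z ∉ L.
This contradicts the pumping lemma, so L is not regular.

Final answer: Choose s = a^p b^p. Since |xy| ≤ p, y = a^k with k ≥ 1. Then xy²z = a^(p+k) b^p ∉ L.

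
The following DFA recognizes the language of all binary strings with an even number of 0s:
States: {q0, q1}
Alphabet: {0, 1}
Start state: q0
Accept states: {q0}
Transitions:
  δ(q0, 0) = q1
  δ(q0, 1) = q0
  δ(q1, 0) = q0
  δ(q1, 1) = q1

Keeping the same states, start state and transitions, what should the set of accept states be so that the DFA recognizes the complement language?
The DFA is complete (every state has a transition on every symbol), so the complement
is recognized by the same DFA with accepting and non-accepting states swapped.
Original accept states: {q0}
Complement accept states = All states - Original accept states
= {q0, q1} - {q0}
= {q1}
Complement language: strings with an ODD number of 0s

Final answer: {q1}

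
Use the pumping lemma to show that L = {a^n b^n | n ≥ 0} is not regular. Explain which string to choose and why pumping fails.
Language: L = {a^n b^n | n ≥ 0} (equal numbers of a's followed by b's)
Step 1: Assume for contradiction that L is regular, with pumping length p.
Step 2: Choose s = a^p b^p. Then s ∈ L (it has p a's followed by p b's) and |s| ≥ p.
Step 3: Consider any decomposition s = xyz with |xy| ≤ p and |y| > 0. Since |xy| ≤ p and the first p symbols of s are all a's, y = a^k for some k with 1 ≤ k ≤ p.
Step 4: Pumping up (i = 2): xy²z = a^(p+k) b^p, which has more a's than b's, so xy²z ∉ L.
This contradicts the pumping lemma, so L is not regular.

Final answer: Choose s = a^p b^p. Since |xy| ≤ p, y = a^k with k ≥ 1. Then xy²z = a^(p+k) b^p ∉ L.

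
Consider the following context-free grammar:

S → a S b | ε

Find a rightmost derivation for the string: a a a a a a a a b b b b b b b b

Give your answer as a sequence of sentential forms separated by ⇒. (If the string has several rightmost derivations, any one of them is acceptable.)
Start with S.
Step 1: the rightmost non-terminal is S; apply S → a S b:  a S b
Step 2: the rightmost non-terminal is S; apply S → a S b:  a a S b b
Step 3: the rightmost non-terminal is S; apply S → a S b:  a a a S b b b
Step 4: the rightmost non-terminal is S; apply S → a S b:  a a a a S b b b b
Step 5: the rightmost non-terminal is S; apply S → a S b:  a a a a a S b b b b b
Step 6: the rightmost non-terminal is S; apply S → a S b:  a a a a a a S b b b b b b
Step 7: the rightmost non-terminal is S; apply S → a S b:  a a a a a a a S b b b b b b b
Step 8: the rightmost non-terminal is S; apply S → a S b:  a a a a a a a a S b b b b b b b b
Step 9: the rightmost non-terminal is S; apply S → ε:  a a a a a a a a b b b b b b b b

Final answer: S ⇒ a S b ⇒ a a S b b ⇒ a a a S b b b ⇒ a a a a S b b b b ⇒ a a a a a S b b b b b ⇒ a a a a a a S b b b b b b ⇒ a a a a a a a S b b b b b b b ⇒ a a a a a a a a S b b b b b b b b ⇒ a a a a a a a a b b b b b b b b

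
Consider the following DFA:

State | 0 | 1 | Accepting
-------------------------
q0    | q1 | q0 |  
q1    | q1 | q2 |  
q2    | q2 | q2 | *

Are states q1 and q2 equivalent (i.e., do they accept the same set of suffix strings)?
Try the suffix ε (the empty string).
From q1: q1 — not accepting.
From q2: q2 — accepting.
The two states disagree on this suffix, so they are not equivalent.

Final answer: No. Distinguishing string: ε (the empty string) - accepted from q2 but not from q1.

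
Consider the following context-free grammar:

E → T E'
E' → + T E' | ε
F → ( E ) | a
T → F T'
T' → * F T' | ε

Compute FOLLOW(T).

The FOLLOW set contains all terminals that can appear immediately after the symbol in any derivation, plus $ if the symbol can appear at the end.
Useful FIRST sets: FIRST(E') = {+, ε}, FIRST(T') = {*, ε} (both E' and T' are nullable).
FOLLOW(E): E is the start symbol → $; E appears in F → ( E ) followed by ')' → FOLLOW(E) = {), $}.
FOLLOW(E'): E' appears at the right end of E → T E' and of E' → + T E', so FOLLOW(E') ⊇ FOLLOW(E) (the second occurrence adds nothing new). FOLLOW(E') = {), $}.
FOLLOW(T): in E → T E' and E' → + T E', T is followed by E': add FIRST(E') minus ε = {+}; since E' is nullable, also add FOLLOW(E) and FOLLOW(E') = {), $}. FOLLOW(T) = {+, ), $}.

Final answer: {$, ), +}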